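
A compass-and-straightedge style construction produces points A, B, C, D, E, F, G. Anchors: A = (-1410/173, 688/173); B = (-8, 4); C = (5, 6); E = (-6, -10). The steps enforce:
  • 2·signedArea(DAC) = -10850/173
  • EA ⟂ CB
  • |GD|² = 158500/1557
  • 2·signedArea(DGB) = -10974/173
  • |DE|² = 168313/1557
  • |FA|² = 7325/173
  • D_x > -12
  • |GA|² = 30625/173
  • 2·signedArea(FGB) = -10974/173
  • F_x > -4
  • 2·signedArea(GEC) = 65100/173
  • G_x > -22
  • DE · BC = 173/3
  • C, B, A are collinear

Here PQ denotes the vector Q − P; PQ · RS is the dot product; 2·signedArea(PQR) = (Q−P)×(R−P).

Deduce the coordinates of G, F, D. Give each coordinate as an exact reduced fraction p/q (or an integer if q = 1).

1. D_x = -6107/519  [DE · BC = 173/3 ∩ 2·signedArea(DAC) = -10850/173]
2. D_y = -700/519  [DE · BC = 173/3 ∩ 2·signedArea(DAC) = -10850/173]
   → D = (-6107/519, -700/519)
3. G_x = -3685/173  [2·signedArea(GEC) = 65100/173 ∩ 2·signedArea(DGB) = -10974/173]
4. G_y = 338/173  [2·signedArea(GEC) = 65100/173 ∩ 2·signedArea(DGB) = -10974/173]
   → G = (-3685/173, 338/173)
5. F_x = -3  [line -354/173·x + 2301/173·y + -1062/173 = 0 ∩ |FA|² = 7325/173]
6. F_y = 0  [line -354/173·x + 2301/173·y + -1062/173 = 0 ∩ |FA|² = 7325/173]
   → F = (-3, 0)

D = (-6107/519, -700/519)
F = (-3, 0)
G = (-3685/173, 338/173)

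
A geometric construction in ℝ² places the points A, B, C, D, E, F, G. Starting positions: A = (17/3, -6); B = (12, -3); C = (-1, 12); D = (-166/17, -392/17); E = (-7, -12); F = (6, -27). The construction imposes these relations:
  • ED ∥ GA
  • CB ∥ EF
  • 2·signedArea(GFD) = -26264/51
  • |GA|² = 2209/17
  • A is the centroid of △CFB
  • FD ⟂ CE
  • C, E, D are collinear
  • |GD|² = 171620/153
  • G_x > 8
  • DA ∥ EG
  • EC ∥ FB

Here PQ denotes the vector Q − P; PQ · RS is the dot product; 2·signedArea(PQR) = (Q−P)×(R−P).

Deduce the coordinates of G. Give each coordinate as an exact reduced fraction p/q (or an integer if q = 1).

G = (430/51, 86/17)

1. G_x = 430/51  [ED ∥ GA ∩ DA ∥ EG]
2. G_y = 86/17  [ED ∥ GA ∩ DA ∥ EG]
   → G = (430/51, 86/17)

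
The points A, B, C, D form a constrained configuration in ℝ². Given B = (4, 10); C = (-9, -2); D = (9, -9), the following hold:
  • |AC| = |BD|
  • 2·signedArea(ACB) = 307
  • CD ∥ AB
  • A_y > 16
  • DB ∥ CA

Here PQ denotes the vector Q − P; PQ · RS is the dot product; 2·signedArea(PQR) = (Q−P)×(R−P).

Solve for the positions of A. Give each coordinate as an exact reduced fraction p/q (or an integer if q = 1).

A = (-14, 17)

1. A_x = -14  [CD ∥ AB ∩ DB ∥ CA]
2. A_y = 17  [CD ∥ AB ∩ DB ∥ CA]
   → A = (-14, 17)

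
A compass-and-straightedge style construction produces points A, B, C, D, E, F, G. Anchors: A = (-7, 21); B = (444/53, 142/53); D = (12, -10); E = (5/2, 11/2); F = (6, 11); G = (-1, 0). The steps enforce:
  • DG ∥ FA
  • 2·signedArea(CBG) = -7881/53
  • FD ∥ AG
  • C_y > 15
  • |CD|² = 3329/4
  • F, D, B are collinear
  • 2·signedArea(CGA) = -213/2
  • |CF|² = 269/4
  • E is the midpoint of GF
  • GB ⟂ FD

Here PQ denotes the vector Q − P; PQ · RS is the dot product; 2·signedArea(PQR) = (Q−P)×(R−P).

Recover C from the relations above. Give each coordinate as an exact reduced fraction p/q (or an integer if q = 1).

C = (-1/2, 16)

1. C_x = -1/2  [2·signedArea(CGA) = -213/2 ∩ 2·signedArea(CBG) = -7881/53]
2. C_y = 16  [2·signedArea(CGA) = -213/2 ∩ 2·signedArea(CBG) = -7881/53]
   → C = (-1/2, 16)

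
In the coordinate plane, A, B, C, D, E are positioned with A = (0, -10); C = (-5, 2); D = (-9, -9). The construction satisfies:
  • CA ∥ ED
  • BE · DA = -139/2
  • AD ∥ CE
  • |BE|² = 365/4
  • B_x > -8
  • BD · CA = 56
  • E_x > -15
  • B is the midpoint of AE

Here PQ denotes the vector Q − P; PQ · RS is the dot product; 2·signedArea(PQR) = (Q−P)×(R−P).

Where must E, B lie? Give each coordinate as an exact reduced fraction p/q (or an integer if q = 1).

B = (-7, -7/2)
E = (-14, 3)

1. E_x = -14  [CA ∥ ED ∩ AD ∥ CE]
2. E_y = 3  [CA ∥ ED ∩ AD ∥ CE]
   → E = (-14, 3)
3. B_x = -7  [B is the midpoint of AE]
4. B_y = -7/2  [B is the midpoint of AE]
   → B = (-7, -7/2)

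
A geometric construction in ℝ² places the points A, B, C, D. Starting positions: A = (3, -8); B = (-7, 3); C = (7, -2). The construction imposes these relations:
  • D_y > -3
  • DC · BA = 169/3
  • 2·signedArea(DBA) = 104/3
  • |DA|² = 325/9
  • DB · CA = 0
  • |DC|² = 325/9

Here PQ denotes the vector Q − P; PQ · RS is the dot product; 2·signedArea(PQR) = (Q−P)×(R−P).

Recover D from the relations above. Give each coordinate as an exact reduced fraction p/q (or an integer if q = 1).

1. D_x = 1  [DB · CA = 0 ∩ 2·signedArea(DBA) = 104/3]
2. D_y = -7/3  [DB · CA = 0 ∩ 2·signedArea(DBA) = 104/3]
   → D = (1, -7/3)

D = (1, -7/3)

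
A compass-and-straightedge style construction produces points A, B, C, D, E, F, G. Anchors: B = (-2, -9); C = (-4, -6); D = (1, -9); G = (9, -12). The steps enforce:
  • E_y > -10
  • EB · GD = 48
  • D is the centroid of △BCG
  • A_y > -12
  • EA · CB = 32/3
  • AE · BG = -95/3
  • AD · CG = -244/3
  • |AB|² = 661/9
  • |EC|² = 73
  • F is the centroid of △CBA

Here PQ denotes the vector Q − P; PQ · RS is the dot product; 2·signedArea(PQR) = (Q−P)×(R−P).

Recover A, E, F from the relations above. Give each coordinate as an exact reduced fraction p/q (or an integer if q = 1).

A = (19/3, -11)
E = (4, -9)
F = (1/9, -26/3)

1. A_x = 19/3  [line -13·x + 6·y + 445/3 = 0 ∩ |AB|² = 661/9]
2. A_y = -11  [line -13·x + 6·y + 445/3 = 0 ∩ |AB|² = 661/9]
   → A = (19/3, -11)
3. E_x = 4  [AE · BG = -95/3 ∩ EA · CB = 32/3]
4. E_y = -9  [AE · BG = -95/3 ∩ EA · CB = 32/3]
   → E = (4, -9)
5. F_x = 1/9  [F is the centroid of △CBA]
6. F_y = -26/3  [F is the centroid of △CBA]
   → F = (1/9, -26/3)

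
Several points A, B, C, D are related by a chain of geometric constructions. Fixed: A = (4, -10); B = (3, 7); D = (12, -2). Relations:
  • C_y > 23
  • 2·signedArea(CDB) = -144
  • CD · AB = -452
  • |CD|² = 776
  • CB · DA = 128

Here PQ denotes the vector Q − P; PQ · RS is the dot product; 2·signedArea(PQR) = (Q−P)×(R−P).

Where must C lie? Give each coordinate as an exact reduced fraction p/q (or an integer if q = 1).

C = (2, 24)

1. C_x = 2  [2·signedArea(CDB) = -144 ∩ CD · AB = -452]
2. C_y = 24  [2·signedArea(CDB) = -144 ∩ CD · AB = -452]
   → C = (2, 24)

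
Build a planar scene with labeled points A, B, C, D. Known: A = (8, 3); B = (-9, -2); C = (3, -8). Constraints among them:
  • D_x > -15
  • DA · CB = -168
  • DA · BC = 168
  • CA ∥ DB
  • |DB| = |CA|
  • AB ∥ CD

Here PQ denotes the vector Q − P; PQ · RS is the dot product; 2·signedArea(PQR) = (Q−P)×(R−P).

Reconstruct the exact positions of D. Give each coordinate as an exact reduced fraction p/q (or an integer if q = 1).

D = (-14, -13)

1. D_x = -14  [CA ∥ DB ∩ AB ∥ CD]
2. D_y = -13  [CA ∥ DB ∩ AB ∥ CD]
   → D = (-14, -13)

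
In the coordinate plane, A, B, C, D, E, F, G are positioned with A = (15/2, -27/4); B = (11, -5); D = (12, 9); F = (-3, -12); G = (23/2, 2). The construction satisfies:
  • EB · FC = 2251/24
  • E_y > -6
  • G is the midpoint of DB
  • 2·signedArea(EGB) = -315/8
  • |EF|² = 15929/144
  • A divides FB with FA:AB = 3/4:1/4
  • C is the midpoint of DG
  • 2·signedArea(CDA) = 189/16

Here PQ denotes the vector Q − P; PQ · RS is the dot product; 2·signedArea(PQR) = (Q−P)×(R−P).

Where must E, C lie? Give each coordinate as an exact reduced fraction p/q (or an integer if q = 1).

1. E_x = 16/3  [line 7·x + -1/2·y + -321/8 = 0 ∩ |EF|² = 15929/144]
2. E_y = -67/12  [line 7·x + -1/2·y + -321/8 = 0 ∩ |EF|² = 15929/144]
   → E = (16/3, -67/12)
3. C_x = 47/4  [C is the midpoint of DG]
4. C_y = 11/2  [C is the midpoint of DG]
   → C = (47/4, 11/2)

C = (47/4, 11/2)
E = (16/3, -67/12)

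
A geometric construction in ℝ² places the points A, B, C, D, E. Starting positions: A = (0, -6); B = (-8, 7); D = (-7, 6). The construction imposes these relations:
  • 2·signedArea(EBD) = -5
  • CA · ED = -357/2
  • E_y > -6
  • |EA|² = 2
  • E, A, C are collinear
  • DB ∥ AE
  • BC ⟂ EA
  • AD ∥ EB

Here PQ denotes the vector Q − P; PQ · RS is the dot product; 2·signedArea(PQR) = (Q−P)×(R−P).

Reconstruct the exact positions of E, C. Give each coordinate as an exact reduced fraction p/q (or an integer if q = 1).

C = (-21/2, 9/2)
E = (-1, -5)

1. E_x = -1  [AD ∥ EB ∩ DB ∥ AE]
2. E_y = -5  [AD ∥ EB ∩ DB ∥ AE]
   → E = (-1, -5)
3. C_x = -21/2  [E, A, C are collinear ∩ BC ⟂ EA]
4. C_y = 9/2  [E, A, C are collinear ∩ BC ⟂ EA]
   → C = (-21/2, 9/2)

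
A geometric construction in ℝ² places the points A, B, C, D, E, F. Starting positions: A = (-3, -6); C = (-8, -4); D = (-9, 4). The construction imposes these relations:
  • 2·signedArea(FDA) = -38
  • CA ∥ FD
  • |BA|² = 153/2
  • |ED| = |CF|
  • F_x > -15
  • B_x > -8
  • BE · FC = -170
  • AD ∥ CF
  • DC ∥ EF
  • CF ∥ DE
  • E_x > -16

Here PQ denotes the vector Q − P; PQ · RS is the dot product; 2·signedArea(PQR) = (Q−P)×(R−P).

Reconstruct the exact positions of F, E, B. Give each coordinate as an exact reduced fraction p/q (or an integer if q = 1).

B = (-15/2, 3/2)
E = (-15, 14)
F = (-14, 6)

1. F_x = -14  [CA ∥ FD ∩ AD ∥ CF]
2. F_y = 6  [CA ∥ FD ∩ AD ∥ CF]
   → F = (-14, 6)
3. E_x = -15  [DC ∥ EF ∩ CF ∥ DE]
4. E_y = 14  [DC ∥ EF ∩ CF ∥ DE]
   → E = (-15, 14)
5. B_x = -15/2  [line -6·x + 10·y + -60 = 0 ∩ |BA|² = 153/2]
6. B_y = 3/2  [line -6·x + 10·y + -60 = 0 ∩ |BA|² = 153/2]
   → B = (-15/2, 3/2)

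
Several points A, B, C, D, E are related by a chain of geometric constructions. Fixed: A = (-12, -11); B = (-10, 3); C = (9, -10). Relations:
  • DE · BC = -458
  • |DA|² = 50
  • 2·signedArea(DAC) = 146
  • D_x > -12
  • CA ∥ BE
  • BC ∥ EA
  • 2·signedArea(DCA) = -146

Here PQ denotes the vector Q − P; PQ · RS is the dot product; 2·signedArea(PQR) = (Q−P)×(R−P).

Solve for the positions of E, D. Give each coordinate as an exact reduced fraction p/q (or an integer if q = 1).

D = (-11, -4)
E = (-31, 2)

1. E_x = -31  [BC ∥ EA ∩ CA ∥ BE]
2. E_y = 2  [BC ∥ EA ∩ CA ∥ BE]
   → E = (-31, 2)
3. D_x = -11  [2·signedArea(DAC) = 146 ∩ DE · BC = -458]
4. D_y = -4  [2·signedArea(DAC) = 146 ∩ DE · BC = -458]
   → D = (-11, -4)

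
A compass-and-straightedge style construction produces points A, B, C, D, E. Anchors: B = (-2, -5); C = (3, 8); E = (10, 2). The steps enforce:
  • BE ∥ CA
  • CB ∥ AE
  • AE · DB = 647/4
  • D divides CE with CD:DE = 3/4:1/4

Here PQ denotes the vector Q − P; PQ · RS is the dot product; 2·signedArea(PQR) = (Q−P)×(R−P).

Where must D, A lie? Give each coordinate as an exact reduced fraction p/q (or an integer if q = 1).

A = (15, 15)
D = (33/4, 7/2)

1. D_x = 33/4  [D divides CE with CD:DE = 3/4:1/4]
2. D_y = 7/2  [D divides CE with CD:DE = 3/4:1/4]
   → D = (33/4, 7/2)
3. A_x = 15  [CB ∥ AE ∩ BE ∥ CA]
4. A_y = 15  [CB ∥ AE ∩ BE ∥ CA]
   → A = (15, 15)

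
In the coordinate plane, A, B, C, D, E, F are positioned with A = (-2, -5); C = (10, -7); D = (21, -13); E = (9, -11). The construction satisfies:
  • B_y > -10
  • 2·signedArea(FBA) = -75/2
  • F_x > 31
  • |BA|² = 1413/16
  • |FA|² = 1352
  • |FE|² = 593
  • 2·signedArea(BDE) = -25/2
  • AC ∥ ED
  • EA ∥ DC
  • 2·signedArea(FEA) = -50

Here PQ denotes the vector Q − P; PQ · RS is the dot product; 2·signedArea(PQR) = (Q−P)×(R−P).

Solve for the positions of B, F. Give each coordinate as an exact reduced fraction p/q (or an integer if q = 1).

B = (25/4, -19/2)
F = (32, -19)

1. F_x = 32  [line -6·x + -11·y + -17 = 0 ∩ |FA|² = 1352]
2. F_y = -19  [line -6·x + -11·y + -17 = 0 ∩ |FA|² = 1352]
   → F = (32, -19)
3. B_x = 25/4  [2·signedArea(BDE) = -25/2 ∩ 2·signedArea(FBA) = -75/2]
4. B_y = -19/2  [2·signedArea(BDE) = -25/2 ∩ 2·signedArea(FBA) = -75/2]
   → B = (25/4, -19/2)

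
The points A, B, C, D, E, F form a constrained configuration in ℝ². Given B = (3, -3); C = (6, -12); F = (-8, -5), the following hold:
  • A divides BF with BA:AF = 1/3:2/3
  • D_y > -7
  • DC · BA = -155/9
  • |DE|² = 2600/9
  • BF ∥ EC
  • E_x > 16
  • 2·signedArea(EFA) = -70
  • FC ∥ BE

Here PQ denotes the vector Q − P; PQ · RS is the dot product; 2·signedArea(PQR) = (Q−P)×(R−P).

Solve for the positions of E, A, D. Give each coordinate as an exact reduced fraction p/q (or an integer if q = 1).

1. E_x = 17  [BF ∥ EC ∩ FC ∥ BE]
2. E_y = -10  [BF ∥ EC ∩ FC ∥ BE]
   → E = (17, -10)
3. A_x = -2/3  [A divides BF with BA:AF = 1/3:2/3]
4. A_y = -11/3  [A divides BF with BA:AF = 1/3:2/3]
   → A = (-2/3, -11/3)
5. D_x = 1/3  [line 11/3·x + 2/3·y + 29/9 = 0 ∩ |DE|² = 2600/9]
6. D_y = -20/3  [line 11/3·x + 2/3·y + 29/9 = 0 ∩ |DE|² = 2600/9]
   → D = (1/3, -20/3)

A = (-2/3, -11/3)
D = (1/3, -20/3)
E = (17, -10)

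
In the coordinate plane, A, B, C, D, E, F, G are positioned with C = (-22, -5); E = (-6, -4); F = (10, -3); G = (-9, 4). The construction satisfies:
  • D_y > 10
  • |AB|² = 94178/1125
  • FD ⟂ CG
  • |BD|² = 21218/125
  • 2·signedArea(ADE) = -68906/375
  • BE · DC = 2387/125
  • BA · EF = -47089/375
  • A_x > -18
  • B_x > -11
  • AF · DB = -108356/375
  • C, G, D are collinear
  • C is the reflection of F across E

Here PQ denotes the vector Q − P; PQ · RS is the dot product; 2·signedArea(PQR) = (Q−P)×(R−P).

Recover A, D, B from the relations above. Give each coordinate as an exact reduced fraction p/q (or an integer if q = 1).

1. D_x = 71/125  [C, G, D are collinear ∩ FD ⟂ CG]
2. D_y = 1328/125  [C, G, D are collinear ∩ FD ⟂ CG]
   → D = (71/125, 1328/125)
3. B_x = -1268/125  [line 2821/125·x + 1953/125·y + 22351/125 = 0 ∩ |BD|² = 21218/125]
4. B_y = 401/125  [line 2821/125·x + 1953/125·y + 22351/125 = 0 ∩ |BD|² = 21218/125]
   → B = (-1268/125, 401/125)
5. A_x = -53/3  [AF · DB = -108356/375 ∩ BA · EF = -47089/375]
6. A_y = -2  [AF · DB = -108356/375 ∩ BA · EF = -47089/375]
   → A = (-53/3, -2)

A = (-53/3, -2)
B = (-1268/125, 401/125)
D = (71/125, 1328/125)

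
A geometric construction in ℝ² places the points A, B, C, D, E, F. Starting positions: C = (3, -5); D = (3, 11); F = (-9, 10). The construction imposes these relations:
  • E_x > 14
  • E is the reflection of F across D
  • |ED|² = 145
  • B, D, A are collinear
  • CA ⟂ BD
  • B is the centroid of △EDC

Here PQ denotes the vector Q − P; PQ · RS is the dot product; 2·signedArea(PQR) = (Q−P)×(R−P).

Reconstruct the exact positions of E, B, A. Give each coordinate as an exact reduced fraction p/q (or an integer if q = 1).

1. E_x = 15  [E is the reflection of F across D]
2. E_y = 12  [E is the reflection of F across D]
   → E = (15, 12)
3. B_x = 7  [B is the centroid of △EDC]
4. B_y = 6  [B is the centroid of △EDC]
   → B = (7, 6)
5. A_x = 443/41  [B, D, A are collinear ∩ CA ⟂ BD]
6. A_y = 51/41  [B, D, A are collinear ∩ CA ⟂ BD]
   → A = (443/41, 51/41)

A = (443/41, 51/41)
B = (7, 6)
E = (15, 12)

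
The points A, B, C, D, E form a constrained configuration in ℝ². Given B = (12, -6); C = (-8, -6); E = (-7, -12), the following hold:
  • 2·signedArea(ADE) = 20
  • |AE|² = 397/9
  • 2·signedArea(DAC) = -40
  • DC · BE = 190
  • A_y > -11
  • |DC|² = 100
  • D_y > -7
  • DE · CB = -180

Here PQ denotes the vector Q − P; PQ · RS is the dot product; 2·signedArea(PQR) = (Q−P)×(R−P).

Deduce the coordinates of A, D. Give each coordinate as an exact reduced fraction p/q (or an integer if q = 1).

A = (-2/3, -10)
D = (2, -6)

1. D_x = 2  [DE · CB = -180 ∩ DC · BE = 190]
2. D_y = -6  [DE · CB = -180 ∩ DC · BE = 190]
   → D = (2, -6)
3. A_x = -2/3  [2·signedArea(ADE) = 20 ∩ 2·signedArea(DAC) = -40]
4. A_y = -10  [2·signedArea(ADE) = 20 ∩ 2·signedArea(DAC) = -40]
   → A = (-2/3, -10)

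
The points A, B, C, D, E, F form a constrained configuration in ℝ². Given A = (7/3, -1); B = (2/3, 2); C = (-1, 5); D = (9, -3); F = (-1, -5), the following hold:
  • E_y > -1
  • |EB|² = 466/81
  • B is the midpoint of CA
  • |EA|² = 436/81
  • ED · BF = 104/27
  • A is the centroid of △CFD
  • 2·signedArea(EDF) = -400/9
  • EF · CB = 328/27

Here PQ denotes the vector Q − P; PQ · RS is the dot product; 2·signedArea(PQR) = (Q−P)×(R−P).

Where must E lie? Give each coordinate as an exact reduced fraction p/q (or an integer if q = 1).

E = (1/9, -1/3)

1. E_x = 1/9  [EF · CB = 328/27 ∩ ED · BF = 104/27]
2. E_y = -1/3  [EF · CB = 328/27 ∩ ED · BF = 104/27]
   → E = (1/9, -1/3)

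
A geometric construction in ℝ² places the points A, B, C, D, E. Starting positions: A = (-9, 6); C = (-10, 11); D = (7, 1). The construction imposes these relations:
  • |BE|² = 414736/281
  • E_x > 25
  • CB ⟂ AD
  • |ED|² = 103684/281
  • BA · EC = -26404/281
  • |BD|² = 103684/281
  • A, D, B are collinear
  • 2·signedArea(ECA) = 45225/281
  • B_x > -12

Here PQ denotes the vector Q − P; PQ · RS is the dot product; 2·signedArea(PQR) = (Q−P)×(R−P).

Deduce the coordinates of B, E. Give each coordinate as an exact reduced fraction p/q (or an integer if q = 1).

B = (-3185/281, 1891/281)
E = (7119/281, -1329/281)

1. B_x = -3185/281  [A, D, B are collinear ∩ CB ⟂ AD]
2. B_y = 1891/281  [A, D, B are collinear ∩ CB ⟂ AD]
   → B = (-3185/281, 1891/281)
3. E_x = 7119/281  [2·signedArea(ECA) = 45225/281 ∩ BA · EC = -26404/281]
4. E_y = -1329/281  [2·signedArea(ECA) = 45225/281 ∩ BA · EC = -26404/281]
   → E = (7119/281, -1329/281)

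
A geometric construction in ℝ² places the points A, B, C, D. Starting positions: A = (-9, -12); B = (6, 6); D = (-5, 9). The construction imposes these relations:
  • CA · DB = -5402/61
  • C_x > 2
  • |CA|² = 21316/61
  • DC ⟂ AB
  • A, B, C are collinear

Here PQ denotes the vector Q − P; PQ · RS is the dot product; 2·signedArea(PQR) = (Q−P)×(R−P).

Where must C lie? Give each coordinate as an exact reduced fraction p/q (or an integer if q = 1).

C = (181/61, 144/61)

1. C_x = 181/61  [A, B, C are collinear ∩ DC ⟂ AB]
2. C_y = 144/61  [A, B, C are collinear ∩ DC ⟂ AB]
   → C = (181/61, 144/61)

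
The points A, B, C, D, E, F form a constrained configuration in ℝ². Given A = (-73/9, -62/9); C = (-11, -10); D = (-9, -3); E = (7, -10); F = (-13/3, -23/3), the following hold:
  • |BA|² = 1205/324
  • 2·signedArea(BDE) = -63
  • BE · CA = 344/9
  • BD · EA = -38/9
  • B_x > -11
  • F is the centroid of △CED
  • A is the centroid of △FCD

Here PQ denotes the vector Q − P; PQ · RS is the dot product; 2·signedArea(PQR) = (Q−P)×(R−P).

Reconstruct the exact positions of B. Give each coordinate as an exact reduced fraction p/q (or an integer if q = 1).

B = (-10, -13/2)

1. B_x = -10  [2·signedArea(BDE) = -63 ∩ BD · EA = -38/9]
2. B_y = -13/2  [2·signedArea(BDE) = -63 ∩ BD · EA = -38/9]
   → B = (-10, -13/2)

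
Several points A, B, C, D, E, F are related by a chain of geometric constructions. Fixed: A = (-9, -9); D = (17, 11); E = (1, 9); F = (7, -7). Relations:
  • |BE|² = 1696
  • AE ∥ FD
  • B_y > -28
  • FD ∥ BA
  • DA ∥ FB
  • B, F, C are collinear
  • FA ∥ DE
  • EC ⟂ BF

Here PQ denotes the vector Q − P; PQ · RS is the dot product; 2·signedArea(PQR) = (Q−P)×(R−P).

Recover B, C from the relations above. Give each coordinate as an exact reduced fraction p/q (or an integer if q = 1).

B = (-19, -27)
C = (2949/269, -1063/269)

1. B_x = -19  [FD ∥ BA ∩ DA ∥ FB]
2. B_y = -27  [FD ∥ BA ∩ DA ∥ FB]
   → B = (-19, -27)
3. C_x = 2949/269  [B, F, C are collinear ∩ EC ⟂ BF]
4. C_y = -1063/269  [B, F, C are collinear ∩ EC ⟂ BF]
   → C = (2949/269, -1063/269)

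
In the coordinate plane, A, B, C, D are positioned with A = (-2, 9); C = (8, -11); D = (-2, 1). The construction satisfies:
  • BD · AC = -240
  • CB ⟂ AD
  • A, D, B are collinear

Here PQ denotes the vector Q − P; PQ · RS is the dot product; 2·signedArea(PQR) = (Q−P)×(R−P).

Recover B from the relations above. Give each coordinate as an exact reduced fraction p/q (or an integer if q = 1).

B = (-2, -11)

1. B_x = -2  [A, D, B are collinear ∩ CB ⟂ AD]
2. B_y = -11  [A, D, B are collinear ∩ CB ⟂ AD]
   → B = (-2, -11)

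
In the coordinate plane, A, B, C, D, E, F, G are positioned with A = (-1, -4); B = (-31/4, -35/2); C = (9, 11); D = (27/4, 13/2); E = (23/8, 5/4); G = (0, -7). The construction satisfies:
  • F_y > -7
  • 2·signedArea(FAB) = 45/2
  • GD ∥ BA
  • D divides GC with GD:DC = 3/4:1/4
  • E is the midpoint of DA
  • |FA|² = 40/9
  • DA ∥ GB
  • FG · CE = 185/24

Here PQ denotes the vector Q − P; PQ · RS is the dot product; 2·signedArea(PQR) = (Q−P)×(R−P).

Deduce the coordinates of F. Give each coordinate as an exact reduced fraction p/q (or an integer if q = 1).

F = (-1/3, -6)

1. F_x = -1/3  [2·signedArea(FAB) = 45/2 ∩ FG · CE = 185/24]
2. F_y = -6  [2·signedArea(FAB) = 45/2 ∩ FG · CE = 185/24]
   → F = (-1/3, -6)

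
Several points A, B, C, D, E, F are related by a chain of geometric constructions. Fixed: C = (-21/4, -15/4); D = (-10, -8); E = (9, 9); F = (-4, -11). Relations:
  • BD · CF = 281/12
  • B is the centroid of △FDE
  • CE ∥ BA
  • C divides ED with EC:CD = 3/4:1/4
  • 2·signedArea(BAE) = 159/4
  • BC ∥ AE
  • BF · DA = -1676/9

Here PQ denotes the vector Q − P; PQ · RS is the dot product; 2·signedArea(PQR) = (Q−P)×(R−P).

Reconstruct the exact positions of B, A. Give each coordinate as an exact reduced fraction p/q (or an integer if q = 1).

A = (151/12, 113/12)
B = (-5/3, -10/3)

1. B_x = -5/3  [B is the centroid of △FDE]
2. B_y = -10/3  [B is the centroid of △FDE]
   → B = (-5/3, -10/3)
3. A_x = 151/12  [BC ∥ AE ∩ CE ∥ BA]
4. A_y = 113/12  [BC ∥ AE ∩ CE ∥ BA]
   → A = (151/12, 113/12)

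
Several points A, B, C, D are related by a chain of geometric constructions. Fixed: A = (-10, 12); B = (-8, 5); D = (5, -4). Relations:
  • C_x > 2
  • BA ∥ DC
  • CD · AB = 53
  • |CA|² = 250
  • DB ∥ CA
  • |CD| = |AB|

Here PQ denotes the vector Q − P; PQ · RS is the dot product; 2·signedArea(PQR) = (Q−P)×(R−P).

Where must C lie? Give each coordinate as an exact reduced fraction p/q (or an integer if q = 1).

C = (3, 3)

1. C_x = 3  [DB ∥ CA ∩ BA ∥ DC]
2. C_y = 3  [DB ∥ CA ∩ BA ∥ DC]
   → C = (3, 3)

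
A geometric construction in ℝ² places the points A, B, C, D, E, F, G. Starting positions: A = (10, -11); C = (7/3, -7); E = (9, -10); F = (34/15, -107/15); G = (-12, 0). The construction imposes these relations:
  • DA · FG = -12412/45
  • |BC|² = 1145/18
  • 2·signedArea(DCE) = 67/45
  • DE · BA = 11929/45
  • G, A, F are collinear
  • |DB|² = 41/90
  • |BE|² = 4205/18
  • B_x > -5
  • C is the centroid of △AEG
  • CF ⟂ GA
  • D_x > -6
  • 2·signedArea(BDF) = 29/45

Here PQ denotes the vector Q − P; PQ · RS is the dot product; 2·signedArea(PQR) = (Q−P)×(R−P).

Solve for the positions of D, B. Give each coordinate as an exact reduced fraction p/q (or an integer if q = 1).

B = (-29/6, -7/2)
D = (-82/15, -49/15)

1. D_x = -82/15  [2·signedArea(DCE) = 67/45 ∩ DA · FG = -12412/45]
2. D_y = -49/15  [2·signedArea(DCE) = 67/45 ∩ DA · FG = -12412/45]
   → D = (-82/15, -49/15)
3. B_x = -29/6  [DE · BA = 11929/45 ∩ 2·signedArea(BDF) = 29/45]
4. B_y = -7/2  [DE · BA = 11929/45 ∩ 2·signedArea(BDF) = 29/45]
   → B = (-29/6, -7/2)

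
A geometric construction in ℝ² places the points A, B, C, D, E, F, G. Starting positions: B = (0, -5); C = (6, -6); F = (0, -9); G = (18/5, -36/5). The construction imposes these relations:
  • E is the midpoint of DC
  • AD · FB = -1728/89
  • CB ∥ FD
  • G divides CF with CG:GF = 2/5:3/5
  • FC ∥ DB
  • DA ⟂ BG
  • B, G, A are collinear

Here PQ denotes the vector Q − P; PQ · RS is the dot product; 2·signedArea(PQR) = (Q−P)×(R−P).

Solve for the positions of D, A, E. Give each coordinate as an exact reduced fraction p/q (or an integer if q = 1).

1. D_x = -6  [FC ∥ DB ∩ CB ∥ FD]
2. D_y = -8  [FC ∥ DB ∩ CB ∥ FD]
   → D = (-6, -8)
3. A_x = -270/89  [B, G, A are collinear ∩ DA ⟂ BG]
4. A_y = -280/89  [B, G, A are collinear ∩ DA ⟂ BG]
   → A = (-270/89, -280/89)
5. E_x = 0  [E is the midpoint of DC]
6. E_y = -7  [E is the midpoint of DC]
   → E = (0, -7)

A = (-270/89, -280/89)
D = (-6, -8)
E = (0, -7)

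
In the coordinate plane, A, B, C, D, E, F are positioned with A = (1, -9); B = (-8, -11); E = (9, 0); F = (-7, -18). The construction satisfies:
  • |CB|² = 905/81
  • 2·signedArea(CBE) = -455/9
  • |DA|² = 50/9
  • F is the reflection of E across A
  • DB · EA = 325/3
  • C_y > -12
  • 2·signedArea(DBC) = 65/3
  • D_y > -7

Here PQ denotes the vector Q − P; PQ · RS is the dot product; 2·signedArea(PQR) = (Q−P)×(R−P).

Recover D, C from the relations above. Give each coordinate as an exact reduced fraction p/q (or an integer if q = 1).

C = (-43/9, -107/9)
D = (2/3, -20/3)

1. D_x = 2/3  [line 8·x + 9·y + 164/3 = 0 ∩ |DA|² = 50/9]
2. D_y = -20/3  [line 8·x + 9·y + 164/3 = 0 ∩ |DA|² = 50/9]
   → D = (2/3, -20/3)
3. C_x = -43/9  [2·signedArea(DBC) = 65/3 ∩ 2·signedArea(CBE) = -455/9]
4. C_y = -107/9  [2·signedArea(DBC) = 65/3 ∩ 2·signedArea(CBE) = -455/9]
   → C = (-43/9, -107/9)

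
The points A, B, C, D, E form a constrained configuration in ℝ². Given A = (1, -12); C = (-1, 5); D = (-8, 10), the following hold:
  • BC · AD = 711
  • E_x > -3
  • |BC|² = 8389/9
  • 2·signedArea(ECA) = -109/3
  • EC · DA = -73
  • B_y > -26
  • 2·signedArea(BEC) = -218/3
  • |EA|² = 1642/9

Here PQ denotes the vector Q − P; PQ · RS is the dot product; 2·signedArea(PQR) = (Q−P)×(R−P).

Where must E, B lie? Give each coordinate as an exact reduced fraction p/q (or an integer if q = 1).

B = (14/3, -25)
E = (-8/3, 1)

1. E_x = -8/3  [2·signedArea(ECA) = -109/3 ∩ EC · DA = -73]
2. E_y = 1  [2·signedArea(ECA) = -109/3 ∩ EC · DA = -73]
   → E = (-8/3, 1)
3. B_x = 14/3  [2·signedArea(BEC) = -218/3 ∩ BC · AD = 711]
4. B_y = -25  [2·signedArea(BEC) = -218/3 ∩ BC · AD = 711]
   → B = (14/3, -25)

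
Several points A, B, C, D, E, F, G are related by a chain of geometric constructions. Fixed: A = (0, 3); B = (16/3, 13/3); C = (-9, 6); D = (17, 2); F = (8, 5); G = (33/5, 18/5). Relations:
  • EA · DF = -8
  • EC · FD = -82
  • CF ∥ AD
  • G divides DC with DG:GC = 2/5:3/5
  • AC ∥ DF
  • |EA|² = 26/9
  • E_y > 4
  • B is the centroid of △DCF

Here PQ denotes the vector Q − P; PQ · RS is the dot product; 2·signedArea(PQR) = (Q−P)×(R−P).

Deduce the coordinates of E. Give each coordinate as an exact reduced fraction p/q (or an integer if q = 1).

E = (-1/3, 14/3)

1. E_x = -1/3  [line 9·x + -3·y + 17 = 0 ∩ |EA|² = 26/9]
2. E_y = 14/3  [line 9·x + -3·y + 17 = 0 ∩ |EA|² = 26/9]
   → E = (-1/3, 14/3)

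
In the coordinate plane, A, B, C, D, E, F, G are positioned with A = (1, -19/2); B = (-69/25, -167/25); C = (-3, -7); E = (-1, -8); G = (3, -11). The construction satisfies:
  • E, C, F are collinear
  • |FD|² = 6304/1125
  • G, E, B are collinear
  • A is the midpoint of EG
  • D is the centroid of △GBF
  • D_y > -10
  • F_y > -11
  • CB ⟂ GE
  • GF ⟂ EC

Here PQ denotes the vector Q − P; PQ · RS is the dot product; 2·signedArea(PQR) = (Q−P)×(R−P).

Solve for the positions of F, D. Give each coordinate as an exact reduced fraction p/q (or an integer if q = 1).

1. F_x = 17/5  [E, C, F are collinear ∩ GF ⟂ EC]
2. F_y = -51/5  [E, C, F are collinear ∩ GF ⟂ EC]
   → F = (17/5, -51/5)
3. D_x = 91/75  [D is the centroid of △GBF]
4. D_y = -697/75  [D is the centroid of △GBF]
   → D = (91/75, -697/75)

D = (91/75, -697/75)
F = (17/5, -51/5)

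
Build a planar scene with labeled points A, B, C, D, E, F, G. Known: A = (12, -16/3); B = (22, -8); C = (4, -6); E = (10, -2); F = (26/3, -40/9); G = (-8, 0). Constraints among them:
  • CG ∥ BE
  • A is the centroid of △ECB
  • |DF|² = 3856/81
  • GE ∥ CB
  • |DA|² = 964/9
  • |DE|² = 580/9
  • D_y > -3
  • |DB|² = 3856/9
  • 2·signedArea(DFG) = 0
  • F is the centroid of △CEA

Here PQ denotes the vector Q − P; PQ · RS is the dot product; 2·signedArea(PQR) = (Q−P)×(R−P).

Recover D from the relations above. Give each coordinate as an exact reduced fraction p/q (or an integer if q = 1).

1. D_x = 2  [line -40/9·x + -50/3·y + -320/9 = 0 ∩ |DE|² = 580/9]
2. D_y = -8/3  [line -40/9·x + -50/3·y + -320/9 = 0 ∩ |DE|² = 580/9]
   → D = (2, -8/3)

D = (2, -8/3)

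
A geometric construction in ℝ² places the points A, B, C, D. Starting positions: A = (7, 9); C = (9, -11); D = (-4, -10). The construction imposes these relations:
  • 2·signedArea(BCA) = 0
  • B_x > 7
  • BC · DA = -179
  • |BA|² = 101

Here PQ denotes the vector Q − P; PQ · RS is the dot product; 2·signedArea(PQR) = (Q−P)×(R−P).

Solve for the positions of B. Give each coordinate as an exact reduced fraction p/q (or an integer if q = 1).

B = (8, -1)

1. B_x = 8  [2·signedArea(BCA) = 0 ∩ BC · DA = -179]
2. B_y = -1  [2·signedArea(BCA) = 0 ∩ BC · DA = -179]
   → B = (8, -1)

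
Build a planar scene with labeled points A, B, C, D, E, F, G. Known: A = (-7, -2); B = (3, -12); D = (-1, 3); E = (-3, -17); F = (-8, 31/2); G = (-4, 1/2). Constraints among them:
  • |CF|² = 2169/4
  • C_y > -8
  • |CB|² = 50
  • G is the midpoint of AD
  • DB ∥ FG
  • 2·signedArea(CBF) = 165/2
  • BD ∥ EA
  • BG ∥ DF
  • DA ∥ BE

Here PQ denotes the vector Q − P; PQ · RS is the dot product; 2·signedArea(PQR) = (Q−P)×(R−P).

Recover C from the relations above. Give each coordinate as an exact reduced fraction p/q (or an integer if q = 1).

C = (-2, -7)

1. C_x = -2  [line -55/2·x + -11·y + -132 = 0 ∩ |CB|² = 50]
2. C_y = -7  [line -55/2·x + -11·y + -132 = 0 ∩ |CB|² = 50]
   → C = (-2, -7)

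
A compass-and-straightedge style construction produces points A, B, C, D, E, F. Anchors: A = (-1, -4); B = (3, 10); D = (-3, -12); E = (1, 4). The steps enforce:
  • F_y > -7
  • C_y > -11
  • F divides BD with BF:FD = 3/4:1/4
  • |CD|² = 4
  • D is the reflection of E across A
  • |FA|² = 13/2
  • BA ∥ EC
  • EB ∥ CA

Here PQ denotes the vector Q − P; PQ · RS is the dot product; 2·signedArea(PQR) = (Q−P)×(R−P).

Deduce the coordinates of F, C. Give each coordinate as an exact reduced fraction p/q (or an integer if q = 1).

C = (-3, -10)
F = (-3/2, -13/2)

1. F_x = -3/2  [F divides BD with BF:FD = 3/4:1/4]
2. F_y = -13/2  [F divides BD with BF:FD = 3/4:1/4]
   → F = (-3/2, -13/2)
3. C_x = -3  [EB ∥ CA ∩ BA ∥ EC]
4. C_y = -10  [EB ∥ CA ∩ BA ∥ EC]
   → C = (-3, -10)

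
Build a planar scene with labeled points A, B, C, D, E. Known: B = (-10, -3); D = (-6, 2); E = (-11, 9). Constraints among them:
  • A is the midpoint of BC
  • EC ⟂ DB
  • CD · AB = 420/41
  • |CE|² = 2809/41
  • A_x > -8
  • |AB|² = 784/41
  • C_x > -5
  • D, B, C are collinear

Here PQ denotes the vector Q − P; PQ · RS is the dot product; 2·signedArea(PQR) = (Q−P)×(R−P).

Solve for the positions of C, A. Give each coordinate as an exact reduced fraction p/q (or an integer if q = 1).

1. C_x = -186/41  [D, B, C are collinear ∩ EC ⟂ DB]
2. C_y = 157/41  [D, B, C are collinear ∩ EC ⟂ DB]
   → C = (-186/41, 157/41)
3. A_x = -298/41  [A is the midpoint of BC]
4. A_y = 17/41  [A is the midpoint of BC]
   → A = (-298/41, 17/41)

A = (-298/41, 17/41)
C = (-186/41, 157/41)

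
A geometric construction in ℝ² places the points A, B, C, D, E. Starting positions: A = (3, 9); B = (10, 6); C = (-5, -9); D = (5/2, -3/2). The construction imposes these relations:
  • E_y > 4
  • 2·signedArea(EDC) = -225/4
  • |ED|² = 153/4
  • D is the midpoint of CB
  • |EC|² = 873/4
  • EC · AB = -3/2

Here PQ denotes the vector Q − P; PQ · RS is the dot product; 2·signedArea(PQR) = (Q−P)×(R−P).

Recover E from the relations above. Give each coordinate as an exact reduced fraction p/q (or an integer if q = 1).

1. E_x = 1  [2·signedArea(EDC) = -225/4 ∩ EC · AB = -3/2]
2. E_y = 9/2  [2·signedArea(EDC) = -225/4 ∩ EC · AB = -3/2]
   → E = (1, 9/2)

E = (1, 9/2)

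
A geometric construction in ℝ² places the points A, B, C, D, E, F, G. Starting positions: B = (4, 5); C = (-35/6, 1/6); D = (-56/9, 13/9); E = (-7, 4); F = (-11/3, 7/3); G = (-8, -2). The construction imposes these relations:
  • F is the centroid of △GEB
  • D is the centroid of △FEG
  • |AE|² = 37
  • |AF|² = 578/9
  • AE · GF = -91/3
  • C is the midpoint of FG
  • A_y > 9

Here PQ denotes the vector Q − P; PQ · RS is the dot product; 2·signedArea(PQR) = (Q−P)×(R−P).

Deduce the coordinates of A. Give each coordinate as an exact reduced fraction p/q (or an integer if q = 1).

A = (-6, 10)

1. A_x = -6  [line -13/3·x + -13/3·y + 52/3 = 0 ∩ |AF|² = 578/9]
2. A_y = 10  [line -13/3·x + -13/3·y + 52/3 = 0 ∩ |AF|² = 578/9]
   → A = (-6, 10)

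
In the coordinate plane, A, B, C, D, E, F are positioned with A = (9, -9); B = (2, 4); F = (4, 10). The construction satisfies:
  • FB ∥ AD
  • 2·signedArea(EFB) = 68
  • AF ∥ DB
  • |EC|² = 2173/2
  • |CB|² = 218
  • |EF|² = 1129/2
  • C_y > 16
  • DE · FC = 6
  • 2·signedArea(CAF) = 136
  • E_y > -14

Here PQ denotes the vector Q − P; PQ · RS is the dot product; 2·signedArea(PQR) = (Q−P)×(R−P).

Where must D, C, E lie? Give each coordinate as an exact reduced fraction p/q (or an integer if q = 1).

1. D_x = 7  [AF ∥ DB ∩ FB ∥ AD]
2. D_y = -15  [AF ∥ DB ∩ FB ∥ AD]
   → D = (7, -15)
3. C_x = -5  [line -19·x + -5·y + -10 = 0 ∩ |CB|² = 218]
4. C_y = 17  [line -19·x + -5·y + -10 = 0 ∩ |CB|² = 218]
   → C = (-5, 17)
5. E_x = 15/2  [2·signedArea(EFB) = 68 ∩ DE · FC = 6]
6. E_y = -27/2  [2·signedArea(EFB) = 68 ∩ DE · FC = 6]
   → E = (15/2, -27/2)

C = (-5, 17)
D = (7, -15)
E = (15/2, -27/2)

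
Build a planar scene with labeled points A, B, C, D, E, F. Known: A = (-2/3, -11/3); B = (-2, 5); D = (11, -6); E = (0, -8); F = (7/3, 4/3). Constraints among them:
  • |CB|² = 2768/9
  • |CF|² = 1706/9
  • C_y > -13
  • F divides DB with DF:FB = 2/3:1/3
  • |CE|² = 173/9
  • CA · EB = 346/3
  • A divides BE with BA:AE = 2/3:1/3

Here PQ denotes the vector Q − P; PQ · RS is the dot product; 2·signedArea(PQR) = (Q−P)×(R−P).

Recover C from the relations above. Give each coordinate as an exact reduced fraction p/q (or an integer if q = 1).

1. C_x = 2/3  [line 2·x + -13·y + -485/3 = 0 ∩ |CB|² = 2768/9]
2. C_y = -37/3  [line 2·x + -13·y + -485/3 = 0 ∩ |CB|² = 2768/9]
   → C = (2/3, -37/3)

C = (2/3, -37/3)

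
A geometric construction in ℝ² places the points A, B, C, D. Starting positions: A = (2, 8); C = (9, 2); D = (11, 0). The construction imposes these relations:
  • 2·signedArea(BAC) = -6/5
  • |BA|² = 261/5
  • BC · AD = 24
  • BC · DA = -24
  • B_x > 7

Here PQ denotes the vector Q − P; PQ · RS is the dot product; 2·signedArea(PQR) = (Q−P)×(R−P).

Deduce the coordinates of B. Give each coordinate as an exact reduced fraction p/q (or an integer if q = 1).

1. B_x = 37/5  [2·signedArea(BAC) = -6/5 ∩ BC · AD = 24]
2. B_y = 16/5  [2·signedArea(BAC) = -6/5 ∩ BC · AD = 24]
   → B = (37/5, 16/5)

B = (37/5, 16/5)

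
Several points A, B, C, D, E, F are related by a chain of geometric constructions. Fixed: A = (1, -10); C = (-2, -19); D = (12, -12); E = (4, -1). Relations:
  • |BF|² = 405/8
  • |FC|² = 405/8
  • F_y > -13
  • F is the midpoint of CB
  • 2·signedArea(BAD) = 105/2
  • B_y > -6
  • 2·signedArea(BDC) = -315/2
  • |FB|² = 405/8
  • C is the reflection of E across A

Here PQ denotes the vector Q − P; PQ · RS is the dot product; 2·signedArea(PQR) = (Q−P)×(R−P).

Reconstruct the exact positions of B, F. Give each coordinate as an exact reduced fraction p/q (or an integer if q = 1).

B = (5/2, -11/2)
F = (1/4, -49/4)

1. B_x = 5/2  [2·signedArea(BAD) = 105/2 ∩ 2·signedArea(BDC) = -315/2]
2. B_y = -11/2  [2·signedArea(BAD) = 105/2 ∩ 2·signedArea(BDC) = -315/2]
   → B = (5/2, -11/2)
3. F_x = 1/4  [F is the midpoint of CB]
4. F_y = -49/4  [F is the midpoint of CB]
   → F = (1/4, -49/4)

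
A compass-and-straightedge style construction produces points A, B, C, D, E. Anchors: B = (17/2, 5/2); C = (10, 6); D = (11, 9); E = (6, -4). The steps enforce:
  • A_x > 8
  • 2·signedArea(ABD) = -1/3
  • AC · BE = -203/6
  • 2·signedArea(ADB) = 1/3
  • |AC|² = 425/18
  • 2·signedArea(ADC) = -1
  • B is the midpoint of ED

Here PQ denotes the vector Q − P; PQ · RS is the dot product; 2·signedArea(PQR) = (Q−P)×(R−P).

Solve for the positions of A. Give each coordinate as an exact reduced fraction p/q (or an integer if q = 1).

1. A_x = 49/6  [2·signedArea(ABD) = -1/3 ∩ AC · BE = -203/6]
2. A_y = 3/2  [2·signedArea(ABD) = -1/3 ∩ AC · BE = -203/6]
   → A = (49/6, 3/2)

A = (49/6, 3/2)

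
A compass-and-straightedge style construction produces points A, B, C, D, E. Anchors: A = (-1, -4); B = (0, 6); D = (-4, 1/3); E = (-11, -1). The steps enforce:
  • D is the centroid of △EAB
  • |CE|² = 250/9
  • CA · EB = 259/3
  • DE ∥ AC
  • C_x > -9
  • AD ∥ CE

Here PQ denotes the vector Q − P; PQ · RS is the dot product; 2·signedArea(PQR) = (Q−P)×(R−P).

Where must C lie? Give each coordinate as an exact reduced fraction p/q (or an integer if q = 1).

1. C_x = -8  [AD ∥ CE ∩ DE ∥ AC]
2. C_y = -16/3  [AD ∥ CE ∩ DE ∥ AC]
   → C = (-8, -16/3)

C = (-8, -16/3)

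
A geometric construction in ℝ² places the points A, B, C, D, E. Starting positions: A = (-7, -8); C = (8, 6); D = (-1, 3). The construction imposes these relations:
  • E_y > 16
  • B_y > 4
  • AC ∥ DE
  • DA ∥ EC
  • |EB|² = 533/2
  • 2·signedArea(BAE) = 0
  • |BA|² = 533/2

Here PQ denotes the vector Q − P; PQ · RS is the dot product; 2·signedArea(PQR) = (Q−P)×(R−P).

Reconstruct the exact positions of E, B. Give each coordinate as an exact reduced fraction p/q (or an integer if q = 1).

B = (7/2, 9/2)
E = (14, 17)

1. E_x = 14  [DA ∥ EC ∩ AC ∥ DE]
2. E_y = 17  [DA ∥ EC ∩ AC ∥ DE]
   → E = (14, 17)
3. B_x = 7/2  [line -25·x + 21·y + -7 = 0 ∩ |BA|² = 533/2]
4. B_y = 9/2  [line -25·x + 21·y + -7 = 0 ∩ |BA|² = 533/2]
   → B = (7/2, 9/2)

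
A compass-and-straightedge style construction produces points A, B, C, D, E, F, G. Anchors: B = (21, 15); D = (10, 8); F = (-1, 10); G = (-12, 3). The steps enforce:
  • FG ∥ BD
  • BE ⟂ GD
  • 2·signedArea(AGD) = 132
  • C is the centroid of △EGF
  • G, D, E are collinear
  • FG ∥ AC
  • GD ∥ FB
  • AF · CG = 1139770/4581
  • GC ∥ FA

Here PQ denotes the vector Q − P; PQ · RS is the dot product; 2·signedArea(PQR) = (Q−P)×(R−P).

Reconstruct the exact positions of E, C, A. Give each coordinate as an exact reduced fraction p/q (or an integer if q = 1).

1. E_x = 11184/509  [G, D, E are collinear ∩ BE ⟂ GD]
2. E_y = 5457/509  [G, D, E are collinear ∩ BE ⟂ GD]
   → E = (11184/509, 5457/509)
3. C_x = 4567/1527  [C is the centroid of △EGF]
4. C_y = 12074/1527  [C is the centroid of △EGF]
   → C = (4567/1527, 12074/1527)
5. A_x = 21364/1527  [FG ∥ AC ∩ GC ∥ FA]
6. A_y = 22763/1527  [FG ∥ AC ∩ GC ∥ FA]
   → A = (21364/1527, 22763/1527)

A = (21364/1527, 22763/1527)
C = (4567/1527, 12074/1527)
E = (11184/509, 5457/509)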